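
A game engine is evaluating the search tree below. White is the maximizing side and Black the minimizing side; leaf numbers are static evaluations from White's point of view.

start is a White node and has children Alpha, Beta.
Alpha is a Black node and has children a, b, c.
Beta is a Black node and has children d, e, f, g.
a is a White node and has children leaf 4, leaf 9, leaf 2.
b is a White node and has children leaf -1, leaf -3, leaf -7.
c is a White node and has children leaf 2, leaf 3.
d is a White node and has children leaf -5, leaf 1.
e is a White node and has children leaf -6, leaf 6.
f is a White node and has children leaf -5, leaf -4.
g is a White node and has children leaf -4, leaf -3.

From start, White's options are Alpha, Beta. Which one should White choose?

a (White): max(4, 9, 2) = 9
b (White): max(-1, -3, -7) = -1
c (White): max(2, 3) = 3
Alpha (Black): min(9, -1, 3) = -1
d (White): max(-5, 1) = 1
e (White): max(-6, 6) = 6
f (White): max(-5, -4) = -4
g (White): max(-4, -3) = -3
Beta (Black): min(1, 6, -4, -3) = -4
start (White): max(-1, -4) = -1
White at start wants the highest of {Alpha=-1, Beta=-4}, so chooses Alpha.

Alpha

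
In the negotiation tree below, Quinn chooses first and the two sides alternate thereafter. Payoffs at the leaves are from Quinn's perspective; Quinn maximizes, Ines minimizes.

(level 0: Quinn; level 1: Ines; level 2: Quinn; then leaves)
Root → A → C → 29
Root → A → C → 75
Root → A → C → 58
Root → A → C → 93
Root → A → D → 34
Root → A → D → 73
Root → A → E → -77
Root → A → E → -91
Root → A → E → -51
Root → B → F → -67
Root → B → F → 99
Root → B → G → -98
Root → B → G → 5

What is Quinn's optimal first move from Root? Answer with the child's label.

B

C (Quinn): max(29, 75, 58, 93) = 93
D (Quinn): max(34, 73) = 73
E (Quinn): max(-77, -91, -51) = -51
A (Ines): min(93, 73, -51) = -51
F (Quinn): max(-67, 99) = 99
G (Quinn): max(-98, 5) = 5
B (Ines): min(99, 5) = 5
Root (Quinn): max(-51, 5) = 5
Quinn at Root wants the highest of {A=-51, B=5}, so chooses B.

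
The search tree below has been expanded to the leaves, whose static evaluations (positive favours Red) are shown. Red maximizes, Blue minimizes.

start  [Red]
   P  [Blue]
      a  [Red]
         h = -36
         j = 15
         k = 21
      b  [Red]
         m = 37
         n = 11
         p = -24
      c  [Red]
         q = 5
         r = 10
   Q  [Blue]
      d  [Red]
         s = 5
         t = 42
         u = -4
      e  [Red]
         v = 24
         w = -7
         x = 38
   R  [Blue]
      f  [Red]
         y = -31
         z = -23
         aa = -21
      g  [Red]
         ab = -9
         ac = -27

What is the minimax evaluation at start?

38

a (Red): max(-36, 15, 21) = 21
b (Red): max(37, 11, -24) = 37
c (Red): max(5, 10) = 10
P (Blue): min(21, 37, 10) = 10
d (Red): max(5, 42, -4) = 42
e (Red): max(24, -7, 38) = 38
Q (Blue): min(42, 38) = 38
f (Red): max(-31, -23, -21) = -21
g (Red): max(-9, -27) = -9
R (Blue): min(-21, -9) = -21
start (Red): max(10, 38, -21) = 38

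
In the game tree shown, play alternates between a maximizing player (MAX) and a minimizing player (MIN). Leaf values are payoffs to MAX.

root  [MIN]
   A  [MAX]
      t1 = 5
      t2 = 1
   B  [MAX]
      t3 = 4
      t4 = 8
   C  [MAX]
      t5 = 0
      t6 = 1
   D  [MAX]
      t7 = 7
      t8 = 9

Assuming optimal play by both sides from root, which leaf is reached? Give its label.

A (MAX): max(5, 1) = 5
B (MAX): max(4, 8) = 8
C (MAX): max(0, 1) = 1
D (MAX): max(7, 9) = 9
root (MIN): min(5, 8, 1, 9) = 1
At root, MIN picks C (lowest: 1).
At C, MAX picks t6 (highest: 1).
Terminal value 1.

t6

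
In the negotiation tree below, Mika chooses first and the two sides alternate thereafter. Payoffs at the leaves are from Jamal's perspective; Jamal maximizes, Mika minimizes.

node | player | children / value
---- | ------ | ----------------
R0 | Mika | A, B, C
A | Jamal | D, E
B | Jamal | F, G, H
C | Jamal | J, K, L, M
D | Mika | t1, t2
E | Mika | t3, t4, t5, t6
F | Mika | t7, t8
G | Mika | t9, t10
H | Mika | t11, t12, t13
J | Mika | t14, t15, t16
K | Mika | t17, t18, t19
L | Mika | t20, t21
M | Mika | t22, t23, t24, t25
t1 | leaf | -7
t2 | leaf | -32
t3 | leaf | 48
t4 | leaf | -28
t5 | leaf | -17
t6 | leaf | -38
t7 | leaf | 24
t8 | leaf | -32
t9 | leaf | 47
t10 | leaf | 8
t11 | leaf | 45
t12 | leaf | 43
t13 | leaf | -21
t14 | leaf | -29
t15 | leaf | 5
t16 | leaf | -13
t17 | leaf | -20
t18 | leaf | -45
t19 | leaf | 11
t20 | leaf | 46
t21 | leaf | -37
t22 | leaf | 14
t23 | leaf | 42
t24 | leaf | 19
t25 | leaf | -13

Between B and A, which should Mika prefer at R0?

F (Mika): min(24, -32) = -32
G (Mika): min(47, 8) = 8
H (Mika): min(45, 43, -21) = -21
B (Jamal): max(-32, 8, -21) = 8
D (Mika): min(-7, -32) = -32
E (Mika): min(48, -28, -17, -38) = -38
A (Jamal): max(-32, -38) = -32
Mika prefers the lower value; B=8, A=-32. A is better since -32 < 8.

A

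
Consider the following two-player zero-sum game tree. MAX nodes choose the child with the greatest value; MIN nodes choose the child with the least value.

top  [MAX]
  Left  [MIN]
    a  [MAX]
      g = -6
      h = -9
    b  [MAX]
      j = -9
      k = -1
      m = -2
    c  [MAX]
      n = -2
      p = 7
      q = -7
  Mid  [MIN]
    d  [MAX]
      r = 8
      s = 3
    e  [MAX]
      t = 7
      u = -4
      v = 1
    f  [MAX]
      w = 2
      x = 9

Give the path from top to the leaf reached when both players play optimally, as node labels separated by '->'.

top -> Mid -> e -> t

a (MAX): max(-6, -9) = -6
b (MAX): max(-9, -1, -2) = -1
c (MAX): max(-2, 7, -7) = 7
Left (MIN): min(-6, -1, 7) = -6
d (MAX): max(8, 3) = 8
e (MAX): max(7, -4, 1) = 7
f (MAX): max(2, 9) = 9
Mid (MIN): min(8, 7, 9) = 7
top (MAX): max(-6, 7) = 7
At top, MAX picks Mid (highest: 7).
At Mid, MIN picks e (lowest: 7).
At e, MAX picks t (highest: 7).
Terminal value 7.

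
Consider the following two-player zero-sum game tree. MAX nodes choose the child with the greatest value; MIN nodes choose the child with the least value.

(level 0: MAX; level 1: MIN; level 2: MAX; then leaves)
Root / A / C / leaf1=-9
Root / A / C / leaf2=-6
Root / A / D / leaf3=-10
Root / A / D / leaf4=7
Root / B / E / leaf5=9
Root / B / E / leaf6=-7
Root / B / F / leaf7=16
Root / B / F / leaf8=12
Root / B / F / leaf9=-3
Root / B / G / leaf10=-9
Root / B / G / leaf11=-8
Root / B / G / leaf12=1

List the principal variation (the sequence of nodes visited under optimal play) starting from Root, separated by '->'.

C (MAX): max(-9, -6) = -6
D (MAX): max(-10, 7) = 7
A (MIN): min(-6, 7) = -6
E (MAX): max(9, -7) = 9
F (MAX): max(16, 12, -3) = 16
G (MAX): max(-9, -8, 1) = 1
B (MIN): min(9, 16, 1) = 1
Root (MAX): max(-6, 1) = 1
At Root, MAX picks B (highest: 1).
At B, MIN picks G (lowest: 1).
At G, MAX picks leaf12 (highest: 1).
Terminal value 1.

Root -> B -> G -> leaf12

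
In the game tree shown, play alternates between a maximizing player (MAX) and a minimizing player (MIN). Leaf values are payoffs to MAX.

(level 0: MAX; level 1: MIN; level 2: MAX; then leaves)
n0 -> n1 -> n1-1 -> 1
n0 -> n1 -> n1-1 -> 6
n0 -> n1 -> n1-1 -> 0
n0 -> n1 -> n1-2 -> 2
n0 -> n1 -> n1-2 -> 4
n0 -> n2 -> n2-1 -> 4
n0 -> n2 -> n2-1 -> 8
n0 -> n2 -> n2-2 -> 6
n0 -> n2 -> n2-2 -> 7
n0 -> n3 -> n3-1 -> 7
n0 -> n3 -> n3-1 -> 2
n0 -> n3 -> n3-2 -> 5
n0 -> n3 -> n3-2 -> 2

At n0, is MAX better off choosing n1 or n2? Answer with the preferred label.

n1-1 (MAX): max(1, 6, 0) = 6
n1-2 (MAX): max(2, 4) = 4
n1 (MIN): min(6, 4) = 4
n2-1 (MAX): max(4, 8) = 8
n2-2 (MAX): max(6, 7) = 7
n2 (MIN): min(8, 7) = 7
MAX prefers the higher value; n1=4, n2=7. n2 is better since 7 > 4.

n2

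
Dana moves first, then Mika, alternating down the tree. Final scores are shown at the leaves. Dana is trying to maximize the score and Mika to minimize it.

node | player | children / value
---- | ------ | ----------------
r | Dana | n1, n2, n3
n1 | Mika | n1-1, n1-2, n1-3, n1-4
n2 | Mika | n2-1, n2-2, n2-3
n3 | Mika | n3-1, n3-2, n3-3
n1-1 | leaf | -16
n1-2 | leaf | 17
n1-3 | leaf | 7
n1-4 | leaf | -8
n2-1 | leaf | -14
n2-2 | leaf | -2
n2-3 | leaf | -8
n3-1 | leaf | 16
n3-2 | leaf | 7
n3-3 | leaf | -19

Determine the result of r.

n1 (Mika): min(-16, 17, 7, -8) = -16
n2 (Mika): min(-14, -2, -8) = -14
n3 (Mika): min(16, 7, -19) = -19
r (Dana): max(-16, -14, -19) = -14

-14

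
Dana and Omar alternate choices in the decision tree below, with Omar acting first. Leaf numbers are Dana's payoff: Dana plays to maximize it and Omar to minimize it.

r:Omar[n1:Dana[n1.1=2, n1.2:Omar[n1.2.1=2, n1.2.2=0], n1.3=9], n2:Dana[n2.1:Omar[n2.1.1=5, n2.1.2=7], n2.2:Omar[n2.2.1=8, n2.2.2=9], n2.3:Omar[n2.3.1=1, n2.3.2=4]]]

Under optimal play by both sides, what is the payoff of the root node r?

8

n1.2 (Omar): min(2, 0) = 0
n1 (Dana): max(2, 0, 9) = 9
n2.1 (Omar): min(5, 7) = 5
n2.2 (Omar): min(8, 9) = 8
n2.3 (Omar): min(1, 4) = 1
n2 (Dana): max(5, 8, 1) = 8
r (Omar): min(9, 8) = 8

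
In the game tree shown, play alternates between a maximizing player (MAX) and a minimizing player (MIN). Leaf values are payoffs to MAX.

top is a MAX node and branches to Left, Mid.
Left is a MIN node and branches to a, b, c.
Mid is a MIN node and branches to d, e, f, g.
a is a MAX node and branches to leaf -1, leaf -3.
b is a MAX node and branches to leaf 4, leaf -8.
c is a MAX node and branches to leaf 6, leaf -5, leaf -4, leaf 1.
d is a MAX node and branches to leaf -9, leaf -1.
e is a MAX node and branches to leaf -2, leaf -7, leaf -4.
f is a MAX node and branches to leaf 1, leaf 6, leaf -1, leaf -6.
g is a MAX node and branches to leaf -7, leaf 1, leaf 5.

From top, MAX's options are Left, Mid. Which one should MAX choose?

a (MAX): max(-1, -3) = -1
b (MAX): max(4, -8) = 4
c (MAX): max(6, -5, -4, 1) = 6
Left (MIN): min(-1, 4, 6) = -1
d (MAX): max(-9, -1) = -1
e (MAX): max(-2, -7, -4) = -2
f (MAX): max(1, 6, -1, -6) = 6
g (MAX): max(-7, 1, 5) = 5
Mid (MIN): min(-1, -2, 6, 5) = -2
top (MAX): max(-1, -2) = -1
MAX at top wants the highest of {Left=-1, Mid=-2}, so chooses Left.

Left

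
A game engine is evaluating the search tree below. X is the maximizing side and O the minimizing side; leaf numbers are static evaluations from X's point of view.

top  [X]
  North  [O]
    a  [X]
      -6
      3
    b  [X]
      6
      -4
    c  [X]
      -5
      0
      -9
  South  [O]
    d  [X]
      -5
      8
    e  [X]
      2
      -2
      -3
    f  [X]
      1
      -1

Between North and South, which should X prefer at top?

South

a (X): max(-6, 3) = 3
b (X): max(6, -4) = 6
c (X): max(-5, 0, -9) = 0
North (O): min(3, 6, 0) = 0
d (X): max(-5, 8) = 8
e (X): max(2, -2, -3) = 2
f (X): max(1, -1) = 1
South (O): min(8, 2, 1) = 1
X prefers the higher value; North=0, South=1. South is better since 1 > 0.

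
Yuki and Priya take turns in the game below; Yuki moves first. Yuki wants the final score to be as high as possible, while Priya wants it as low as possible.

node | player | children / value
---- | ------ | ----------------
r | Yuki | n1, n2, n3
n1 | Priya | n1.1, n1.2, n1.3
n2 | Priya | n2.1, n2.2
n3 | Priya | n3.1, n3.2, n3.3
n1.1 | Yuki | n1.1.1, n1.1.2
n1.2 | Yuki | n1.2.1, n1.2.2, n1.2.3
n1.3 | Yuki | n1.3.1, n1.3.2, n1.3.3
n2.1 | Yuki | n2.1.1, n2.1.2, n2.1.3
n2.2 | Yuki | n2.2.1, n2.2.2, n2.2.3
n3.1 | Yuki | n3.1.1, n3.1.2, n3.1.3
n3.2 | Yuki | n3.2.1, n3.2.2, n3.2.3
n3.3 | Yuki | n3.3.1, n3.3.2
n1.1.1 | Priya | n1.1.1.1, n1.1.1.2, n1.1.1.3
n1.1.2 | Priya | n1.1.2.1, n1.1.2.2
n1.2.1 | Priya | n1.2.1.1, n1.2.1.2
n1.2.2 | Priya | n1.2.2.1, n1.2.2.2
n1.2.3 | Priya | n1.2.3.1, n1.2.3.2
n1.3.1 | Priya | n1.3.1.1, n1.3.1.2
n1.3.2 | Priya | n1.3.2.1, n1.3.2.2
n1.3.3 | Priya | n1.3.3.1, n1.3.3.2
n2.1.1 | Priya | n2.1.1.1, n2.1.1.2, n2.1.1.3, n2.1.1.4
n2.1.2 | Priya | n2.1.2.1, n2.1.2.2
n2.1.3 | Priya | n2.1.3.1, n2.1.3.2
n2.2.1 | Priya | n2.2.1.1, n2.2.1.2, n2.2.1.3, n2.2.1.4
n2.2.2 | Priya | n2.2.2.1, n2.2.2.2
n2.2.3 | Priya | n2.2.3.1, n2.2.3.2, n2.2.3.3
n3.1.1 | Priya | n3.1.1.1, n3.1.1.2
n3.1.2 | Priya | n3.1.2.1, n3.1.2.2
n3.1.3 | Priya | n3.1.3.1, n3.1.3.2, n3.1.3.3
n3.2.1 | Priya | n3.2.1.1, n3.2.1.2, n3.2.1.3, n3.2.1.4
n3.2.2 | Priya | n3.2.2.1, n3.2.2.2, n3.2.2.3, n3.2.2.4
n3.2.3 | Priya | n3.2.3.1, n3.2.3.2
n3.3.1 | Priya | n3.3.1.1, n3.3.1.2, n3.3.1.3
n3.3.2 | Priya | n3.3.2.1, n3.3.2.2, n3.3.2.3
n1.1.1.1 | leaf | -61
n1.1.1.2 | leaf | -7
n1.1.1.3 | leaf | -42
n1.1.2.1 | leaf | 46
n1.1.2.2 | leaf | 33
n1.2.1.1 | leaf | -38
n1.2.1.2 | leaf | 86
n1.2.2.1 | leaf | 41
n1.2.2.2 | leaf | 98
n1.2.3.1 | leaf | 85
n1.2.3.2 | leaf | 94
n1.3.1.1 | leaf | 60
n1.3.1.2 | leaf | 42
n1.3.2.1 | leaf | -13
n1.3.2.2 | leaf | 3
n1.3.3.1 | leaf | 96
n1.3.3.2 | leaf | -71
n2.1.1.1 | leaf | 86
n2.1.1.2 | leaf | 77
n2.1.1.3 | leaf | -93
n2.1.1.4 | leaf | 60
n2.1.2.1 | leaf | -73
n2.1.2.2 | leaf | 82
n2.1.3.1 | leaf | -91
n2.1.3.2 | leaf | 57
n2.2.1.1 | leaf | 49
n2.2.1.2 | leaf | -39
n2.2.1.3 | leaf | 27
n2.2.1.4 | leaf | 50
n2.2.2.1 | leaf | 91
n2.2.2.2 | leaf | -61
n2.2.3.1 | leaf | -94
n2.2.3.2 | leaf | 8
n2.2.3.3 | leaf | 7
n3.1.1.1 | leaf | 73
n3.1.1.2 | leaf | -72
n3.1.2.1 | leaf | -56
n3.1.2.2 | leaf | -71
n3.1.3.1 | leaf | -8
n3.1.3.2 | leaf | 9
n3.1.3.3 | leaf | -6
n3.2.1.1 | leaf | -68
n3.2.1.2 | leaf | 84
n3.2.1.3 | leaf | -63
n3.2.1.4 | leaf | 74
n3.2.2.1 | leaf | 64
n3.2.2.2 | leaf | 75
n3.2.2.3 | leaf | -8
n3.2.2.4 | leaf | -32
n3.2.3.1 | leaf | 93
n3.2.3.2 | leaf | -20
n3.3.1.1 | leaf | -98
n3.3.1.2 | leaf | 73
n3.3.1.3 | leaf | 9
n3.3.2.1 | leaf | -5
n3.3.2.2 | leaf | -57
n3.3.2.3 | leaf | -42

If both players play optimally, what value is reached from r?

33

n1.1.1 (Priya): min(-61, -7, -42) = -61
n1.1.2 (Priya): min(46, 33) = 33
n1.1 (Yuki): max(-61, 33) = 33
n1.2.1 (Priya): min(-38, 86) = -38
n1.2.2 (Priya): min(41, 98) = 41
n1.2.3 (Priya): min(85, 94) = 85
n1.2 (Yuki): max(-38, 41, 85) = 85
n1.3.1 (Priya): min(60, 42) = 42
n1.3.2 (Priya): min(-13, 3) = -13
n1.3.3 (Priya): min(96, -71) = -71
n1.3 (Yuki): max(42, -13, -71) = 42
n1 (Priya): min(33, 85, 42) = 33
n2.1.1 (Priya): min(86, 77, -93, 60) = -93
n2.1.2 (Priya): min(-73, 82) = -73
n2.1.3 (Priya): min(-91, 57) = -91
n2.1 (Yuki): max(-93, -73, -91) = -73
n2.2.1 (Priya): min(49, -39, 27, 50) = -39
n2.2.2 (Priya): min(91, -61) = -61
n2.2.3 (Priya): min(-94, 8, 7) = -94
n2.2 (Yuki): max(-39, -61, -94) = -39
n2 (Priya): min(-73, -39) = -73
n3.1.1 (Priya): min(73, -72) = -72
n3.1.2 (Priya): min(-56, -71) = -71
n3.1.3 (Priya): min(-8, 9, -6) = -8
n3.1 (Yuki): max(-72, -71, -8) = -8
n3.2.1 (Priya): min(-68, 84, -63, 74) = -68
n3.2.2 (Priya): min(64, 75, -8, -32) = -32
n3.2.3 (Priya): min(93, -20) = -20
n3.2 (Yuki): max(-68, -32, -20) = -20
n3.3.1 (Priya): min(-98, 73, 9) = -98
n3.3.2 (Priya): min(-5, -57, -42) = -57
n3.3 (Yuki): max(-98, -57) = -57
n3 (Priya): min(-8, -20, -57) = -57
r (Yuki): max(33, -73, -57) = 33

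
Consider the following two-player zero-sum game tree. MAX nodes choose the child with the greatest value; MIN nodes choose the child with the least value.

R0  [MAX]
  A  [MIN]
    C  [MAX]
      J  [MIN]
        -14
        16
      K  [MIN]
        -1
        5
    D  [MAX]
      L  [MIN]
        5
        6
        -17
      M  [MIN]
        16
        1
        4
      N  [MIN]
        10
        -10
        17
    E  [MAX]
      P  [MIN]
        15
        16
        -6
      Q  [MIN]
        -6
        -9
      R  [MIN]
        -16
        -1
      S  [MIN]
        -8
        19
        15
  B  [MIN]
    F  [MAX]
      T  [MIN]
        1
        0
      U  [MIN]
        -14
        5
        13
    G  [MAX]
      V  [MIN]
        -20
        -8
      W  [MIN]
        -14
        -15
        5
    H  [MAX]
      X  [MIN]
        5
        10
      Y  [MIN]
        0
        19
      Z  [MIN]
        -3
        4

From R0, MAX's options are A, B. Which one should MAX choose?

J (MIN): min(-14, 16) = -14
K (MIN): min(-1, 5) = -1
C (MAX): max(-14, -1) = -1
L (MIN): min(5, 6, -17) = -17
M (MIN): min(16, 1, 4) = 1
N (MIN): min(10, -10, 17) = -10
D (MAX): max(-17, 1, -10) = 1
P (MIN): min(15, 16, -6) = -6
Q (MIN): min(-6, -9) = -9
R (MIN): min(-16, -1) = -16
S (MIN): min(-8, 19, 15) = -8
E (MAX): max(-6, -9, -16, -8) = -6
A (MIN): min(-1, 1, -6) = -6
T (MIN): min(1, 0) = 0
U (MIN): min(-14, 5, 13) = -14
F (MAX): max(0, -14) = 0
V (MIN): min(-20, -8) = -20
W (MIN): min(-14, -15, 5) = -15
G (MAX): max(-20, -15) = -15
X (MIN): min(5, 10) = 5
Y (MIN): min(0, 19) = 0
Z (MIN): min(-3, 4) = -3
H (MAX): max(5, 0, -3) = 5
B (MIN): min(0, -15, 5) = -15
R0 (MAX): max(-6, -15) = -6
MAX at R0 wants the highest of {A=-6, B=-15}, so chooses A.

A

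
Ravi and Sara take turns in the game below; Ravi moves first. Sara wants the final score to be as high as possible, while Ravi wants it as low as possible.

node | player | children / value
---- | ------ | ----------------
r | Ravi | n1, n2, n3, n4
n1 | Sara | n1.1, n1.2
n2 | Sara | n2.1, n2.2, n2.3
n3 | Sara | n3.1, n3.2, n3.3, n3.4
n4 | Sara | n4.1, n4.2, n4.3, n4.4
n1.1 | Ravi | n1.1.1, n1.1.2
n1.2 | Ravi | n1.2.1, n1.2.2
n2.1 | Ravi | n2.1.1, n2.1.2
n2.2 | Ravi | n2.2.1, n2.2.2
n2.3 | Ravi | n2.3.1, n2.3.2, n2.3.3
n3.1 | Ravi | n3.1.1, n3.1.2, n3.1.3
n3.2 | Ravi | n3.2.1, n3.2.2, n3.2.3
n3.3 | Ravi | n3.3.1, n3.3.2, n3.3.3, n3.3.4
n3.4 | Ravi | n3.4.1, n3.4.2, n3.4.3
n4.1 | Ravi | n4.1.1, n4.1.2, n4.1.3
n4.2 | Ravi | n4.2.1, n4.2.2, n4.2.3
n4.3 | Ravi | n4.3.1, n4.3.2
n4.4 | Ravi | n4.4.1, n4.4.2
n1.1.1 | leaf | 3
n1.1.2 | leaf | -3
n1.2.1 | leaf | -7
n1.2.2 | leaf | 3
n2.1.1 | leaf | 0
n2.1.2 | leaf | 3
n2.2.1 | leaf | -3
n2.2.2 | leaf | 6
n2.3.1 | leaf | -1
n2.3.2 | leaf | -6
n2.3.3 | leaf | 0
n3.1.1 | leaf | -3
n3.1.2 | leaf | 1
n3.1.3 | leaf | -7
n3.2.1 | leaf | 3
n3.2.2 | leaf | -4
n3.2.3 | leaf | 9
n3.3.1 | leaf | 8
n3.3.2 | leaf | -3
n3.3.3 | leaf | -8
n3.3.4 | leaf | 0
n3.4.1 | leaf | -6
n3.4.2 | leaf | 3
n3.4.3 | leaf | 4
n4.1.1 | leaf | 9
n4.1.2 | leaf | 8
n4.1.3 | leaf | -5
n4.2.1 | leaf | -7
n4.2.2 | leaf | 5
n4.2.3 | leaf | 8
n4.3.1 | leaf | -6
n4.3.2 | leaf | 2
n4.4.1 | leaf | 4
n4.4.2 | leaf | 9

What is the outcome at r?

n1.1 (Ravi): min(3, -3) = -3
n1.2 (Ravi): min(-7, 3) = -7
n1 (Sara): max(-3, -7) = -3
n2.1 (Ravi): min(0, 3) = 0
n2.2 (Ravi): min(-3, 6) = -3
n2.3 (Ravi): min(-1, -6, 0) = -6
n2 (Sara): max(0, -3, -6) = 0
n3.1 (Ravi): min(-3, 1, -7) = -7
n3.2 (Ravi): min(3, -4, 9) = -4
n3.3 (Ravi): min(8, -3, -8, 0) = -8
n3.4 (Ravi): min(-6, 3, 4) = -6
n3 (Sara): max(-7, -4, -8, -6) = -4
n4.1 (Ravi): min(9, 8, -5) = -5
n4.2 (Ravi): min(-7, 5, 8) = -7
n4.3 (Ravi): min(-6, 2) = -6
n4.4 (Ravi): min(4, 9) = 4
n4 (Sara): max(-5, -7, -6, 4) = 4
r (Ravi): min(-3, 0, -4, 4) = -4

-4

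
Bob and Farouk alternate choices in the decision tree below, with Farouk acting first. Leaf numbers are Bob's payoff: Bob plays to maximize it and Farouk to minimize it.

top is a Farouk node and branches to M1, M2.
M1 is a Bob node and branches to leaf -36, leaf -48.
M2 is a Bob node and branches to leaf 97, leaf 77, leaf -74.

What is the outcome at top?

-36

M1 (Bob): max(-36, -48) = -36
M2 (Bob): max(97, 77, -74) = 97
top (Farouk): min(-36, 97) = -36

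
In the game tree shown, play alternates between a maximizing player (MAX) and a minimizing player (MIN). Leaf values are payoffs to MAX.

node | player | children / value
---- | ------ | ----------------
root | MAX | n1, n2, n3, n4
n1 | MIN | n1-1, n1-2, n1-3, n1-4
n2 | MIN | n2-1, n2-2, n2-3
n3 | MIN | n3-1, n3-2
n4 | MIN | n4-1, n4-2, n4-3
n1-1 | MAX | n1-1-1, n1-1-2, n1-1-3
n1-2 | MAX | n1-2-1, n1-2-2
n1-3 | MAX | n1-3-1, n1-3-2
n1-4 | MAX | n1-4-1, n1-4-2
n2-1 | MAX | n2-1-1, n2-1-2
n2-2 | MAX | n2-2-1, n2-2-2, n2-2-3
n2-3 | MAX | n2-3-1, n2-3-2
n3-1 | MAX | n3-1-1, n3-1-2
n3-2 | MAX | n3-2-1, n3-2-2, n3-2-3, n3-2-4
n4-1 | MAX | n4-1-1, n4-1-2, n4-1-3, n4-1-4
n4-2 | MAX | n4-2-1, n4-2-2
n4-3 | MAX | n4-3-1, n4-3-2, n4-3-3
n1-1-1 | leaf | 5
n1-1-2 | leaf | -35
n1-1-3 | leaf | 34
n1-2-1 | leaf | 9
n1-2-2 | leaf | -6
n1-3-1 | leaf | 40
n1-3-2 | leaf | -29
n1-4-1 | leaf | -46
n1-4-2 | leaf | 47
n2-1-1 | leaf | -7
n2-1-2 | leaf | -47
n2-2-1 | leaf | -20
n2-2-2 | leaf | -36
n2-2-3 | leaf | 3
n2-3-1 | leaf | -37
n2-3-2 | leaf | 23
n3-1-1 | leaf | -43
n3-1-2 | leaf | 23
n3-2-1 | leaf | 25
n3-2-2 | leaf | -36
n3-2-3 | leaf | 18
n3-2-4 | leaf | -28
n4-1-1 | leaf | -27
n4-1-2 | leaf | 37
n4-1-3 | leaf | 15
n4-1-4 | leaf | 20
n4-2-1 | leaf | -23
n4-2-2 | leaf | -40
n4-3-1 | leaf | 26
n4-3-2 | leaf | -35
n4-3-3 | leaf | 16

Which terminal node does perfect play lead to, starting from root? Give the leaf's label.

n1-1 (MAX): max(5, -35, 34) = 34
n1-2 (MAX): max(9, -6) = 9
n1-3 (MAX): max(40, -29) = 40
n1-4 (MAX): max(-46, 47) = 47
n1 (MIN): min(34, 9, 40, 47) = 9
n2-1 (MAX): max(-7, -47) = -7
n2-2 (MAX): max(-20, -36, 3) = 3
n2-3 (MAX): max(-37, 23) = 23
n2 (MIN): min(-7, 3, 23) = -7
n3-1 (MAX): max(-43, 23) = 23
n3-2 (MAX): max(25, -36, 18, -28) = 25
n3 (MIN): min(23, 25) = 23
n4-1 (MAX): max(-27, 37, 15, 20) = 37
n4-2 (MAX): max(-23, -40) = -23
n4-3 (MAX): max(26, -35, 16) = 26
n4 (MIN): min(37, -23, 26) = -23
root (MAX): max(9, -7, 23, -23) = 23
At root, MAX picks n3 (highest: 23).
At n3, MIN picks n3-1 (lowest: 23).
At n3-1, MAX picks n3-1-2 (highest: 23).
Terminal value 23.

n3-1-2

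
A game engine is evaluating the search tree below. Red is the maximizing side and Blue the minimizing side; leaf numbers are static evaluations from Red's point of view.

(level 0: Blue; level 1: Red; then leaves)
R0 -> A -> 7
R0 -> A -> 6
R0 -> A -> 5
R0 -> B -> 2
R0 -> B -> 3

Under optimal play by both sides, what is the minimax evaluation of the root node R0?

A (Red): max(7, 6, 5) = 7
B (Red): max(2, 3) = 3
R0 (Blue): min(7, 3) = 3

3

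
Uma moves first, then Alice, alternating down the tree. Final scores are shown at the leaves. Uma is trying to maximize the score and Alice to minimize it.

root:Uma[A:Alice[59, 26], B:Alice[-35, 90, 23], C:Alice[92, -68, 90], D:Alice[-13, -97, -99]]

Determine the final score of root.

A (Alice): min(59, 26) = 26
B (Alice): min(-35, 90, 23) = -35
C (Alice): min(92, -68, 90) = -68
D (Alice): min(-13, -97, -99) = -99
root (Uma): max(26, -35, -68, -99) = 26

26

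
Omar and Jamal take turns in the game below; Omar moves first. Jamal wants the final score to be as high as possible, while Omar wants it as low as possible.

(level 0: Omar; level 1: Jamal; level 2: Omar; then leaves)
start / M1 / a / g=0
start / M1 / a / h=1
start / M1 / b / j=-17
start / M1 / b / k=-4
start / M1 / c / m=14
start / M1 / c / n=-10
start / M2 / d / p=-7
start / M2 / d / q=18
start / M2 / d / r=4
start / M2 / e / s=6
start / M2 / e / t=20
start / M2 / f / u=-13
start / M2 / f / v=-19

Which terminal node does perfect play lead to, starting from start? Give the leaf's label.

g

a (Omar): min(0, 1) = 0
b (Omar): min(-17, -4) = -17
c (Omar): min(14, -10) = -10
M1 (Jamal): max(0, -17, -10) = 0
d (Omar): min(-7, 18, 4) = -7
e (Omar): min(6, 20) = 6
f (Omar): min(-13, -19) = -19
M2 (Jamal): max(-7, 6, -19) = 6
start (Omar): min(0, 6) = 0
At start, Omar picks M1 (lowest: 0).
At M1, Jamal picks a (highest: 0).
At a, Omar picks g (lowest: 0).
Terminal value 0.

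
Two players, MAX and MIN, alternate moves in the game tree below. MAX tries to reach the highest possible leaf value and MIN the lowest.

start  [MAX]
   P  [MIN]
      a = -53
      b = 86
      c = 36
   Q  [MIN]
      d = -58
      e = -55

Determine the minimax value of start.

P (MIN): min(-53, 86, 36) = -53
Q (MIN): min(-58, -55) = -58
start (MAX): max(-53, -58) = -53

-53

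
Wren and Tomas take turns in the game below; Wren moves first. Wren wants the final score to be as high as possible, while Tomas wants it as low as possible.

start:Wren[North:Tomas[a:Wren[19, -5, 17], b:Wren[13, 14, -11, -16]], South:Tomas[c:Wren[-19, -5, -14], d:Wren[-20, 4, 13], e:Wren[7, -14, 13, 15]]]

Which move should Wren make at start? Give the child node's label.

North

a (Wren): max(19, -5, 17) = 19
b (Wren): max(13, 14, -11, -16) = 14
North (Tomas): min(19, 14) = 14
c (Wren): max(-19, -5, -14) = -5
d (Wren): max(-20, 4, 13) = 13
e (Wren): max(7, -14, 13, 15) = 15
South (Tomas): min(-5, 13, 15) = -5
start (Wren): max(14, -5) = 14
Wren at start wants the highest of {North=14, South=-5}, so chooses North.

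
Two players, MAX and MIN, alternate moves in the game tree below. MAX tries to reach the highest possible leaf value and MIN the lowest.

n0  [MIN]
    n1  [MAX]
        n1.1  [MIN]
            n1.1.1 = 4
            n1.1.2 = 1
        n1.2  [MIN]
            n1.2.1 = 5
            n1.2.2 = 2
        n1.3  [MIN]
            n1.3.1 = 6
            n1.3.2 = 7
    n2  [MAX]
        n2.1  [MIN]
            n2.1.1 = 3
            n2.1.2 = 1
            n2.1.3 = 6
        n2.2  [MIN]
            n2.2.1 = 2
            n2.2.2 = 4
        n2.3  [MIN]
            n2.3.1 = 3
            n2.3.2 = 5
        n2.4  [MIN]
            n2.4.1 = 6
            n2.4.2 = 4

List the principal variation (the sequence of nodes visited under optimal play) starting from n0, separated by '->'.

n1.1 (MIN): min(4, 1) = 1
n1.2 (MIN): min(5, 2) = 2
n1.3 (MIN): min(6, 7) = 6
n1 (MAX): max(1, 2, 6) = 6
n2.1 (MIN): min(3, 1, 6) = 1
n2.2 (MIN): min(2, 4) = 2
n2.3 (MIN): min(3, 5) = 3
n2.4 (MIN): min(6, 4) = 4
n2 (MAX): max(1, 2, 3, 4) = 4
n0 (MIN): min(6, 4) = 4
At n0, MIN picks n2 (lowest: 4).
At n2, MAX picks n2.4 (highest: 4).
At n2.4, MIN picks n2.4.2 (lowest: 4).
Terminal value 4.

n0 -> n2 -> n2.4 -> n2.4.2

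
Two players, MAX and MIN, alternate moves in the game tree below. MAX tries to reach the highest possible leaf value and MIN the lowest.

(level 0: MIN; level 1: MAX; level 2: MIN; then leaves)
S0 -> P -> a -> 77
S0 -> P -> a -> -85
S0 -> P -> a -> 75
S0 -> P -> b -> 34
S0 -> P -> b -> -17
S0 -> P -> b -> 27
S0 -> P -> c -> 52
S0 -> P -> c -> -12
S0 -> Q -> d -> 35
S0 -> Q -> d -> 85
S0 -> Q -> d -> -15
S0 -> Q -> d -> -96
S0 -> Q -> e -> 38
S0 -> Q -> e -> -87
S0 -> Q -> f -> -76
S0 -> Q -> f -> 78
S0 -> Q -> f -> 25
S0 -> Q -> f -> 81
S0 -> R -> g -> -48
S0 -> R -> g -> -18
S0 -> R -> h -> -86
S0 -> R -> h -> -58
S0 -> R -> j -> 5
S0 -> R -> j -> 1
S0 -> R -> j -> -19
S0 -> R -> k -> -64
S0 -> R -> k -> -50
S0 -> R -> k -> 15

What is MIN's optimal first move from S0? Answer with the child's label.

a (MIN): min(77, -85, 75) = -85
b (MIN): min(34, -17, 27) = -17
c (MIN): min(52, -12) = -12
P (MAX): max(-85, -17, -12) = -12
d (MIN): min(35, 85, -15, -96) = -96
e (MIN): min(38, -87) = -87
f (MIN): min(-76, 78, 25, 81) = -76
Q (MAX): max(-96, -87, -76) = -76
g (MIN): min(-48, -18) = -48
h (MIN): min(-86, -58) = -86
j (MIN): min(5, 1, -19) = -19
k (MIN): min(-64, -50, 15) = -64
R (MAX): max(-48, -86, -19, -64) = -19
S0 (MIN): min(-12, -76, -19) = -76
MIN at S0 wants the lowest of {P=-12, Q=-76, R=-19}, so chooses Q.

Q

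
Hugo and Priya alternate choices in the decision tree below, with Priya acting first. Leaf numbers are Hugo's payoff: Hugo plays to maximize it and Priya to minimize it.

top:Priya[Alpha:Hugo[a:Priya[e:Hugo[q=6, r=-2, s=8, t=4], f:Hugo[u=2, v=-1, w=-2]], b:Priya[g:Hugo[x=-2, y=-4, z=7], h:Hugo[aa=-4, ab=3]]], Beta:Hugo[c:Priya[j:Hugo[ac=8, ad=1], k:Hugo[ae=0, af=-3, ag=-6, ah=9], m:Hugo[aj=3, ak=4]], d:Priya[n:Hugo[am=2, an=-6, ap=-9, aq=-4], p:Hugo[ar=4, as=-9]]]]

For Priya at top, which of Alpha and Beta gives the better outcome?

e (Hugo): max(6, -2, 8, 4) = 8
f (Hugo): max(2, -1, -2) = 2
a (Priya): min(8, 2) = 2
g (Hugo): max(-2, -4, 7) = 7
h (Hugo): max(-4, 3) = 3
b (Priya): min(7, 3) = 3
Alpha (Hugo): max(2, 3) = 3
j (Hugo): max(8, 1) = 8
k (Hugo): max(0, -3, -6, 9) = 9
m (Hugo): max(3, 4) = 4
c (Priya): min(8, 9, 4) = 4
n (Hugo): max(2, -6, -9, -4) = 2
p (Hugo): max(4, -9) = 4
d (Priya): min(2, 4) = 2
Beta (Hugo): max(4, 2) = 4
Priya prefers the lower value; Alpha=3, Beta=4. Alpha is better since 3 < 4.

Alpha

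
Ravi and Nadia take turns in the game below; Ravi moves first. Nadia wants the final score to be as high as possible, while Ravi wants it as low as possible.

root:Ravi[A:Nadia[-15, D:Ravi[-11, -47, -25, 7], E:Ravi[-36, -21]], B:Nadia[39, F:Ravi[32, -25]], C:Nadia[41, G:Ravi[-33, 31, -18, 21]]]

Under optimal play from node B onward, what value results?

F (Ravi): min(32, -25) = -25
B (Nadia): max(39, -25) = 39

39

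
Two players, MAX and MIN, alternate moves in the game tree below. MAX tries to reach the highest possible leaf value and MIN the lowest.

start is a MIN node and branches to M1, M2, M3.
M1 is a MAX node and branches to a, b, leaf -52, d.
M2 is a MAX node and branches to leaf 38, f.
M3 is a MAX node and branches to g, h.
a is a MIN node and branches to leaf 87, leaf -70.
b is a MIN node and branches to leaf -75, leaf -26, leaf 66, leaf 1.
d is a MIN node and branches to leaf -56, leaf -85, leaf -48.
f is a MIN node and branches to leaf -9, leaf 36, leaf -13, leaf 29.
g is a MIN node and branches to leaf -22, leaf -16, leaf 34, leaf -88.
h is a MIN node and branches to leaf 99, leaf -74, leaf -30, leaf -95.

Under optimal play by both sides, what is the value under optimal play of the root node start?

-88

a (MIN): min(87, -70) = -70
b (MIN): min(-75, -26, 66, 1) = -75
d (MIN): min(-56, -85, -48) = -85
M1 (MAX): max(-70, -75, -52, -85) = -52
f (MIN): min(-9, 36, -13, 29) = -13
M2 (MAX): max(38, -13) = 38
g (MIN): min(-22, -16, 34, -88) = -88
h (MIN): min(99, -74, -30, -95) = -95
M3 (MAX): max(-88, -95) = -88
start (MIN): min(-52, 38, -88) = -88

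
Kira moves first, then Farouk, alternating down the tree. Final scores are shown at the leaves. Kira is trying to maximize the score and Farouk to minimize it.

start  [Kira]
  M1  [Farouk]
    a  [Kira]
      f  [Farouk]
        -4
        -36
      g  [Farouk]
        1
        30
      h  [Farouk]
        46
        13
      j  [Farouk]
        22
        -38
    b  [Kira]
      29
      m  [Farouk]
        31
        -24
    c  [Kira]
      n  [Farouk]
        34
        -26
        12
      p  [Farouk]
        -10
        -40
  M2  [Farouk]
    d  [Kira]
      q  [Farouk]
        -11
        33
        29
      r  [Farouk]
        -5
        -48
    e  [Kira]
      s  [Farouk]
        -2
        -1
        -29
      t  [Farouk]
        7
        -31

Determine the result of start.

f (Farouk): min(-4, -36) = -36
g (Farouk): min(1, 30) = 1
h (Farouk): min(46, 13) = 13
j (Farouk): min(22, -38) = -38
a (Kira): max(-36, 1, 13, -38) = 13
m (Farouk): min(31, -24) = -24
b (Kira): max(29, -24) = 29
n (Farouk): min(34, -26, 12) = -26
p (Farouk): min(-10, -40) = -40
c (Kira): max(-26, -40) = -26
M1 (Farouk): min(13, 29, -26) = -26
q (Farouk): min(-11, 33, 29) = -11
r (Farouk): min(-5, -48) = -48
d (Kira): max(-11, -48) = -11
s (Farouk): min(-2, -1, -29) = -29
t (Farouk): min(7, -31) = -31
e (Kira): max(-29, -31) = -29
M2 (Farouk): min(-11, -29) = -29
start (Kira): max(-26, -29) = -26

-26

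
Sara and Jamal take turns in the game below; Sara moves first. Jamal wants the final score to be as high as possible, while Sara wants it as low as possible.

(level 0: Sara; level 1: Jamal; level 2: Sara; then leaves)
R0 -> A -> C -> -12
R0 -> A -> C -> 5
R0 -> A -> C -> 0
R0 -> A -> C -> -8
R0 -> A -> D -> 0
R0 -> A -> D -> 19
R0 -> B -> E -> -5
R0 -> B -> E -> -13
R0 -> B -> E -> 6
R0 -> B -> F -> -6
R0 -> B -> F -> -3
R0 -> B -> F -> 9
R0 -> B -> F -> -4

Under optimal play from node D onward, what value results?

0

D (Sara): min(0, 19) = 0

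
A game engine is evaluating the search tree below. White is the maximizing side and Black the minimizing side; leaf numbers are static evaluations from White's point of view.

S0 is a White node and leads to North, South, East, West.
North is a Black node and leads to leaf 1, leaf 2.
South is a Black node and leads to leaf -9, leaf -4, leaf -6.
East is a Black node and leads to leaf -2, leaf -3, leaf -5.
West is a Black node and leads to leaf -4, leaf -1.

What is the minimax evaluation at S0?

1

North (Black): min(1, 2) = 1
South (Black): min(-9, -4, -6) = -9
East (Black): min(-2, -3, -5) = -5
West (Black): min(-4, -1) = -4
S0 (White): max(1, -9, -5, -4) = 1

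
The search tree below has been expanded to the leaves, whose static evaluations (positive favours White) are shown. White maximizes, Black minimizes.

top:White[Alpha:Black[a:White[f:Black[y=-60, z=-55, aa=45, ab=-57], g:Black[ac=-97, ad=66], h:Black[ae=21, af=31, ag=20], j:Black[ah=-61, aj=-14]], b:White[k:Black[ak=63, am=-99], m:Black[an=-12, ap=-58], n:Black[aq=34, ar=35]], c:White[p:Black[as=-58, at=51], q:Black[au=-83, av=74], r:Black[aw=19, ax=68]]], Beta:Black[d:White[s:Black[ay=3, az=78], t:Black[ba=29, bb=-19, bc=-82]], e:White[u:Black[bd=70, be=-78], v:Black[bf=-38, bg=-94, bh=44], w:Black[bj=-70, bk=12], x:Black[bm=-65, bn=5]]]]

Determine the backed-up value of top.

19

f (Black): min(-60, -55, 45, -57) = -60
g (Black): min(-97, 66) = -97
h (Black): min(21, 31, 20) = 20
j (Black): min(-61, -14) = -61
a (White): max(-60, -97, 20, -61) = 20
k (Black): min(63, -99) = -99
m (Black): min(-12, -58) = -58
n (Black): min(34, 35) = 34
b (White): max(-99, -58, 34) = 34
p (Black): min(-58, 51) = -58
q (Black): min(-83, 74) = -83
r (Black): min(19, 68) = 19
c (White): max(-58, -83, 19) = 19
Alpha (Black): min(20, 34, 19) = 19
s (Black): min(3, 78) = 3
t (Black): min(29, -19, -82) = -82
d (White): max(3, -82) = 3
u (Black): min(70, -78) = -78
v (Black): min(-38, -94, 44) = -94
w (Black): min(-70, 12) = -70
x (Black): min(-65, 5) = -65
e (White): max(-78, -94, -70, -65) = -65
Beta (Black): min(3, -65) = -65
top (White): max(19, -65) = 19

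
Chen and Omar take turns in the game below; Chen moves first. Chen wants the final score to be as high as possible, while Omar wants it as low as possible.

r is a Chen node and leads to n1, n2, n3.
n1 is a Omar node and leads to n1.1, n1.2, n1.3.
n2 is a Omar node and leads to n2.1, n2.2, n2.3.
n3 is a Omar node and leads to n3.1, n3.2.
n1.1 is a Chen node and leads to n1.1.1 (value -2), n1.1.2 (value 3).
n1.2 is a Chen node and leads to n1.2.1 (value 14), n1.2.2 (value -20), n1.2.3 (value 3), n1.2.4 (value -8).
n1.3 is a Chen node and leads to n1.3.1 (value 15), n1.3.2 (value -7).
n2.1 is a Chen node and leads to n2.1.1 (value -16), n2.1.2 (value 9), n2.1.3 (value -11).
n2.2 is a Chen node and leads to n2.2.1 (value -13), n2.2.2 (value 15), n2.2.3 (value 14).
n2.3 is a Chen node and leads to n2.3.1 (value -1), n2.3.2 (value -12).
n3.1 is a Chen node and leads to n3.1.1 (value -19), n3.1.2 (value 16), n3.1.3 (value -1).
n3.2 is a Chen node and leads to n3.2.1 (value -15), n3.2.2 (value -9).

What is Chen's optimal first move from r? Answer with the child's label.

n1.1 (Chen): max(-2, 3) = 3
n1.2 (Chen): max(14, -20, 3, -8) = 14
n1.3 (Chen): max(15, -7) = 15
n1 (Omar): min(3, 14, 15) = 3
n2.1 (Chen): max(-16, 9, -11) = 9
n2.2 (Chen): max(-13, 15, 14) = 15
n2.3 (Chen): max(-1, -12) = -1
n2 (Omar): min(9, 15, -1) = -1
n3.1 (Chen): max(-19, 16, -1) = 16
n3.2 (Chen): max(-15, -9) = -9
n3 (Omar): min(16, -9) = -9
r (Chen): max(3, -1, -9) = 3
Chen at r wants the highest of {n1=3, n2=-1, n3=-9}, so chooses n1.

n1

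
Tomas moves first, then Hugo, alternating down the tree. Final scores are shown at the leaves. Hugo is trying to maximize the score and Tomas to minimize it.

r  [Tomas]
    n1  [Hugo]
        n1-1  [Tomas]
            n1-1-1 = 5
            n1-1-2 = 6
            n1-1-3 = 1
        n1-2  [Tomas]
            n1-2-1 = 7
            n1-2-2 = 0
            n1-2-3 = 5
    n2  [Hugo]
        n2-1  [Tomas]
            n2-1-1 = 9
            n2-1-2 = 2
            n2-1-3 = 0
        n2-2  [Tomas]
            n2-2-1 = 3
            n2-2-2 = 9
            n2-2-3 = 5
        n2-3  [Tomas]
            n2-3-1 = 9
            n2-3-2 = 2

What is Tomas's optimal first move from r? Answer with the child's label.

n1-1 (Tomas): min(5, 6, 1) = 1
n1-2 (Tomas): min(7, 0, 5) = 0
n1 (Hugo): max(1, 0) = 1
n2-1 (Tomas): min(9, 2, 0) = 0
n2-2 (Tomas): min(3, 9, 5) = 3
n2-3 (Tomas): min(9, 2) = 2
n2 (Hugo): max(0, 3, 2) = 3
r (Tomas): min(1, 3) = 1
Tomas at r wants the lowest of {n1=1, n2=3}, so chooses n1.

n1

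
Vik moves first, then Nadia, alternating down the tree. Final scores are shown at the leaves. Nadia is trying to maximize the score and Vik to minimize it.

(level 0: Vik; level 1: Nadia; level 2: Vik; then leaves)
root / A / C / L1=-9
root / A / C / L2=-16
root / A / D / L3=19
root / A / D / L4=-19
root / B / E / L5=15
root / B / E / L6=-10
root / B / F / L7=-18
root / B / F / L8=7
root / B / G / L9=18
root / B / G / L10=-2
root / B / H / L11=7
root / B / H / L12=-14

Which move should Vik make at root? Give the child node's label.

A

C (Vik): min(-9, -16) = -16
D (Vik): min(19, -19) = -19
A (Nadia): max(-16, -19) = -16
E (Vik): min(15, -10) = -10
F (Vik): min(-18, 7) = -18
G (Vik): min(18, -2) = -2
H (Vik): min(7, -14) = -14
B (Nadia): max(-10, -18, -2, -14) = -2
root (Vik): min(-16, -2) = -16
Vik at root wants the lowest of {A=-16, B=-2}, so chooses A.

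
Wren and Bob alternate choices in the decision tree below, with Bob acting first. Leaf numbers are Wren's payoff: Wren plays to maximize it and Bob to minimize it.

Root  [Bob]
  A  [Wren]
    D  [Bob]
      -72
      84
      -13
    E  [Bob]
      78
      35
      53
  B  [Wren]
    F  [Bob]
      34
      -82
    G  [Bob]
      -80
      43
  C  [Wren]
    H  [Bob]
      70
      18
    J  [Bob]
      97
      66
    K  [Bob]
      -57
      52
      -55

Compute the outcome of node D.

D (Bob): min(-72, 84, -13) = -72

-72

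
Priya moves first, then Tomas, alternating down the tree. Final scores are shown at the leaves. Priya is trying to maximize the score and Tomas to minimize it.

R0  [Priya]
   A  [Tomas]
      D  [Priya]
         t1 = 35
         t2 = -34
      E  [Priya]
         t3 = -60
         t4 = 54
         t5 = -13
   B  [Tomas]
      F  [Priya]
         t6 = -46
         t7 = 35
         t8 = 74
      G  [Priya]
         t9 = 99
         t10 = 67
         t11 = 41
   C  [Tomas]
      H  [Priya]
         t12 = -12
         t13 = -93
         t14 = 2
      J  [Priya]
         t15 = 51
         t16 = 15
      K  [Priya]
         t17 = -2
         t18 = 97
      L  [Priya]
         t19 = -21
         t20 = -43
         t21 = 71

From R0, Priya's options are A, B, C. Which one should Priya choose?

B

D (Priya): max(35, -34) = 35
E (Priya): max(-60, 54, -13) = 54
A (Tomas): min(35, 54) = 35
F (Priya): max(-46, 35, 74) = 74
G (Priya): max(99, 67, 41) = 99
B (Tomas): min(74, 99) = 74
H (Priya): max(-12, -93, 2) = 2
J (Priya): max(51, 15) = 51
K (Priya): max(-2, 97) = 97
L (Priya): max(-21, -43, 71) = 71
C (Tomas): min(2, 51, 97, 71) = 2
R0 (Priya): max(35, 74, 2) = 74
Priya at R0 wants the highest of {A=35, B=74, C=2}, so chooses B.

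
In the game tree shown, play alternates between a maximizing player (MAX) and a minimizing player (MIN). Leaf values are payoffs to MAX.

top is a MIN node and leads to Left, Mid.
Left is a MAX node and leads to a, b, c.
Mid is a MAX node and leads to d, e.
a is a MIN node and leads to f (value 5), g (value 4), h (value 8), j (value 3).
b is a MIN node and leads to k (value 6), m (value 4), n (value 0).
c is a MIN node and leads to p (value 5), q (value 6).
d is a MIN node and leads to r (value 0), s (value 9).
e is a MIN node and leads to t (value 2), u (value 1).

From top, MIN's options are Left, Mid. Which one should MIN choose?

Mid

a (MIN): min(5, 4, 8, 3) = 3
b (MIN): min(6, 4, 0) = 0
c (MIN): min(5, 6) = 5
Left (MAX): max(3, 0, 5) = 5
d (MIN): min(0, 9) = 0
e (MIN): min(2, 1) = 1
Mid (MAX): max(0, 1) = 1
top (MIN): min(5, 1) = 1
MIN at top wants the lowest of {Left=5, Mid=1}, so chooses Mid.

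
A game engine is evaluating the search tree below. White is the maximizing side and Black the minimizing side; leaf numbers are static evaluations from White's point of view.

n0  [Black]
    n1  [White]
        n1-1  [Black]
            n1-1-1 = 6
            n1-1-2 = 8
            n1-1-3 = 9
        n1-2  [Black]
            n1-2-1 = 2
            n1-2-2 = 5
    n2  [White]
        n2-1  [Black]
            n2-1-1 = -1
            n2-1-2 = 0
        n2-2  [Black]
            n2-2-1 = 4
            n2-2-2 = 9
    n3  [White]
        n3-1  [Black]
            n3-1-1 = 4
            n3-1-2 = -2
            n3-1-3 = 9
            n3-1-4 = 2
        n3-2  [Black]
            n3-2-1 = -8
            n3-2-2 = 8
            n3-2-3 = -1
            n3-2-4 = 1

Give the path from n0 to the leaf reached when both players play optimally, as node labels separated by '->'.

n0 -> n3 -> n3-1 -> n3-1-2

n1-1 (Black): min(6, 8, 9) = 6
n1-2 (Black): min(2, 5) = 2
n1 (White): max(6, 2) = 6
n2-1 (Black): min(-1, 0) = -1
n2-2 (Black): min(4, 9) = 4
n2 (White): max(-1, 4) = 4
n3-1 (Black): min(4, -2, 9, 2) = -2
n3-2 (Black): min(-8, 8, -1, 1) = -8
n3 (White): max(-2, -8) = -2
n0 (Black): min(6, 4, -2) = -2
At n0, Black picks n3 (lowest: -2).
At n3, White picks n3-1 (highest: -2).
At n3-1, Black picks n3-1-2 (lowest: -2).
Terminal value -2.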